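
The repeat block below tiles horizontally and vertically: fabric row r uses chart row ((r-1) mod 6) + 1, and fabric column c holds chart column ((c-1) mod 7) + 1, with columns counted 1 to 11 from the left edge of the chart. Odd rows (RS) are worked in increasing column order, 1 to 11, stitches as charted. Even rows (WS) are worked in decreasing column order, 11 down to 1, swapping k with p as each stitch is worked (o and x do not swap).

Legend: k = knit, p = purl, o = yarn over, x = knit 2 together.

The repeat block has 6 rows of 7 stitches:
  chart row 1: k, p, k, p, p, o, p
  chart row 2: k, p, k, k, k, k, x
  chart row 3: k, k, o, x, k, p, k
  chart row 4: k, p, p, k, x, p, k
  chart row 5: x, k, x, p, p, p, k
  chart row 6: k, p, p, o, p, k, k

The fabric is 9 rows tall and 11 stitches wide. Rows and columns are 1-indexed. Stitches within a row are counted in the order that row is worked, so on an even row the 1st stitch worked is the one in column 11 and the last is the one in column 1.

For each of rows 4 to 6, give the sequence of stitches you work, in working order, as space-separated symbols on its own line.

Row 4: chart row 4, WS - tiled (columns 1-11): k p p k x p k k p p k; work from column 11 back to 1 with k<->p swapped.
Row 5: chart row 5, RS - tile across columns 1-11 and work as-is.
Row 6: chart row 6, WS - tiled (columns 1-11): k p p o p k k k p p o; work from column 11 back to 1 with k<->p swapped.

Result:
p k k p p k x p k k p
x k x p p p k x k x p
o k k p p p k o k k p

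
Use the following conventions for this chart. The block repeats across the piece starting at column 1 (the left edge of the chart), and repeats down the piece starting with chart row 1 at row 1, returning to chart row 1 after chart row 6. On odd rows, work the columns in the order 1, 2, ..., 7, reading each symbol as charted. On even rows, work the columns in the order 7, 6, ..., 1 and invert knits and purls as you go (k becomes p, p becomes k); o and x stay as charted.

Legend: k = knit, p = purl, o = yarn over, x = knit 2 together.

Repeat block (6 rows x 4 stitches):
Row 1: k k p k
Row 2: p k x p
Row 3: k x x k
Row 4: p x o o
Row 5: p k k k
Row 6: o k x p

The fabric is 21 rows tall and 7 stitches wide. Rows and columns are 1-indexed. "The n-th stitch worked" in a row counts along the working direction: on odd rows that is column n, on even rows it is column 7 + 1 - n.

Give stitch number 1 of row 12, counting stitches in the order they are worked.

== STITCH ==
x

Derivation:
For row 12: chart row = ((12-1) mod 6) + 1 = 6; this is a WS (even) row.
Chart row 6 tiled across columns 1-7: o k x p o k x
Wrong side: read the tiled row from column 7 down to 1 and exchange k with p (leave o, x).
Row 12 as worked: x p o k x p o
Counting 1 along the worked row gives x.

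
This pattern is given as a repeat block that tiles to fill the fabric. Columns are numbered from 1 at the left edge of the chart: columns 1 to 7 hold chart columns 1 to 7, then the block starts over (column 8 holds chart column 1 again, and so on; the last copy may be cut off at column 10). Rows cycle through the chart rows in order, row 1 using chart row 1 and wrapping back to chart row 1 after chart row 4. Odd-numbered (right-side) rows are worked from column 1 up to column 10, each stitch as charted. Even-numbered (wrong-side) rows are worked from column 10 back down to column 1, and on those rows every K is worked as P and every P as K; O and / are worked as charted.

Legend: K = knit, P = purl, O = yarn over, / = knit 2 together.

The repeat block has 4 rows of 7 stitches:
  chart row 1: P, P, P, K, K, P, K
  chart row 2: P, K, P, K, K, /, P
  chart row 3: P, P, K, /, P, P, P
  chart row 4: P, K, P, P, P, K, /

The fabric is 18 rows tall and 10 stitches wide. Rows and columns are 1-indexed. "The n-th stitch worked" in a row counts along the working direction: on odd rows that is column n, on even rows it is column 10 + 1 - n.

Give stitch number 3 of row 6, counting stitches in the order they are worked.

Row 6: (6-1) mod 4 = 1, so use chart row 2. Even row -> WS.
Chart row 2 tiled across columns 1-10: P K P K K / P P K P
Wrong side: read the tiled row from column 10 down to 1 and exchange K with P (leave O, /).
Row 6 as worked: K P K K / P P K P K
Stitch 3 in working order -> K

== STITCH ==
K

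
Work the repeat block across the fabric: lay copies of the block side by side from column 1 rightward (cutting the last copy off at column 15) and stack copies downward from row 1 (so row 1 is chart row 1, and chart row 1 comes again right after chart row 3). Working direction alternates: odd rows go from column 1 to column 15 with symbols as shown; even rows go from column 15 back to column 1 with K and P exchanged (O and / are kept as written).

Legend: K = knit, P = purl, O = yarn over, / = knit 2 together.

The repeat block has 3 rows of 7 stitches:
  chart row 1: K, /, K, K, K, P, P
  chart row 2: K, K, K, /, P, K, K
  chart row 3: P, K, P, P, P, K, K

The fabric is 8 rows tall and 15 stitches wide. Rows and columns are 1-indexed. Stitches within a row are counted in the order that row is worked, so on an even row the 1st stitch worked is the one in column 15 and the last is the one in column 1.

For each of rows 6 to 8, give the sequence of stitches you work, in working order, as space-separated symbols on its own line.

== ROWS AS WORKED ==
K P P K K K P K P P K K K P K
K / K K K P P K / K K K P P K
P P P K / P P P P P K / P P P

Derivation:
Row 6: chart row 3, WS - tiled (columns 1-15): P K P P P K K P K P P P K K P; work from column 15 back to 1 with K<->P swapped.
Row 7: chart row 1, RS - tile across columns 1-15 and work as-is.
Row 8: chart row 2, WS - tiled (columns 1-15): K K K / P K K K K K / P K K K; work from column 15 back to 1 with K<->P swapped.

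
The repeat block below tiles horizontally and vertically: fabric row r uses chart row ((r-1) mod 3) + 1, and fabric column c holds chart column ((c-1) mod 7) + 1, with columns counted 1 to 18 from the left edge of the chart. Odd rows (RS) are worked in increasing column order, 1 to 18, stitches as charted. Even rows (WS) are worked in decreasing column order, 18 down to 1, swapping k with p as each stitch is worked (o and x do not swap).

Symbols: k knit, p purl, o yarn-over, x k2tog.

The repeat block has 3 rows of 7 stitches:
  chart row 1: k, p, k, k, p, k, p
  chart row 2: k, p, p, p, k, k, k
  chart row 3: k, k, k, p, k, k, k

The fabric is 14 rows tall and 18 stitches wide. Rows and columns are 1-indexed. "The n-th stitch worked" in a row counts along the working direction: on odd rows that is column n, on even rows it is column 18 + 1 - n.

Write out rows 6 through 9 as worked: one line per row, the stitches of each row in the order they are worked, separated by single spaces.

Row 6: chart row 3, WS - tiled (columns 1-18): k k k p k k k k k k p k k k k k k p; work from column 18 back to 1 with k<->p swapped.
Row 7: chart row 1, RS - tile across columns 1-18 and work as-is.
Row 8: chart row 2, WS - tiled (columns 1-18): k p p p k k k k p p p k k k k p p p; work from column 18 back to 1 with k<->p swapped.
Row 9: chart row 3, RS - tile across columns 1-18 and work as-is.

== ROWS AS WORKED ==
k p p p p p p k p p p p p p k p p p
k p k k p k p k p k k p k p k p k k
k k k p p p p k k k p p p p k k k p
k k k p k k k k k k p k k k k k k p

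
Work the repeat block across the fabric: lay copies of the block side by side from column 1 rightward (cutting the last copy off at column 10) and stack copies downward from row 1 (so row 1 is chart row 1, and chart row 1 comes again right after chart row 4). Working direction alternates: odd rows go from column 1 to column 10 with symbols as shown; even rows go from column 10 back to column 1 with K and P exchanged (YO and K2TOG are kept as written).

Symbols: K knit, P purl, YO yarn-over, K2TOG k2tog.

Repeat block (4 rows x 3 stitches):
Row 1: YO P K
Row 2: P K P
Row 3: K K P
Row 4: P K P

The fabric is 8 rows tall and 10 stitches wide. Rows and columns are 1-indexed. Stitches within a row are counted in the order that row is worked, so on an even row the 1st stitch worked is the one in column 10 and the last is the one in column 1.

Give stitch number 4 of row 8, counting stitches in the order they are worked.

Stitch:
K

Derivation:
Row 8 uses chart row ((8-1) mod 4)+1 = 4. Row 8 is even, so WS.
Chart row 4 tiled across columns 1-10: P K P P K P P K P P
WS row: flip the tiled sequence (start at column 10) and apply K<->P; YO and K2TOG stay.
Row 8 as worked: K K P K K P K K P K
Stitch 4 in working order -> K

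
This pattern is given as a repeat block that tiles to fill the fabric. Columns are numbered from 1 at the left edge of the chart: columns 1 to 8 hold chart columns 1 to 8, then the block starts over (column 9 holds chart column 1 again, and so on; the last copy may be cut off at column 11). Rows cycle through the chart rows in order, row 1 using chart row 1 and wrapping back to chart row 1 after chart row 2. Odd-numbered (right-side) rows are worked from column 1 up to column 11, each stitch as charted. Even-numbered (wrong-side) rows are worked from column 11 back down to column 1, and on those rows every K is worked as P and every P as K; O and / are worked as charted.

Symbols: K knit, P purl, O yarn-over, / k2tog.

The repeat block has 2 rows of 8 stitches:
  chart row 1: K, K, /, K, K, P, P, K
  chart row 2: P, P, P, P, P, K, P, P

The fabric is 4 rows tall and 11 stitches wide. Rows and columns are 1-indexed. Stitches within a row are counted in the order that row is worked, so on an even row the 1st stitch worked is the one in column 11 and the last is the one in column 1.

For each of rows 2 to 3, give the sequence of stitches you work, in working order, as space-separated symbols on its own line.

Rows as worked:
K K K K K P K K K K K
K K / K K P P K K K /

Derivation:
Row 2: chart row 2, WS - tiled (columns 1-11): P P P P P K P P P P P; work from column 11 back to 1 with K<->P swapped.
Row 3: chart row 1, RS - tile across columns 1-11 and work as-is.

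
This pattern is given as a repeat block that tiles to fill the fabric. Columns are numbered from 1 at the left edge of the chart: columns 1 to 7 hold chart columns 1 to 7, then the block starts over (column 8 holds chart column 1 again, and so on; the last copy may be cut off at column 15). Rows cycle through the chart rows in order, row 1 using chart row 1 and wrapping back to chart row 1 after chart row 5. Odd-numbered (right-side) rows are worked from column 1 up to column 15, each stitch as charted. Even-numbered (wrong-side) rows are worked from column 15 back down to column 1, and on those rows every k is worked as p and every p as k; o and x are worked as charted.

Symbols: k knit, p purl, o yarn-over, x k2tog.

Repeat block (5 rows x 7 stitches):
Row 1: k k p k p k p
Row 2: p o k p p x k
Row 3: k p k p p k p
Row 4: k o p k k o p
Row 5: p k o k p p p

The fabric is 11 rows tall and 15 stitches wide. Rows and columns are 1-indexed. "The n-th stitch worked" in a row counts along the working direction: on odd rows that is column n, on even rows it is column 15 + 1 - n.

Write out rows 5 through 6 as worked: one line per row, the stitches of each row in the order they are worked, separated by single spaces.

Row 5: chart row 5, RS - tile across columns 1-15 and work as-is.
Row 6: chart row 1, WS - tiled (columns 1-15): k k p k p k p k k p k p k p k; work from column 15 back to 1 with k<->p swapped.

Result:
p k o k p p p p k o k p p p p
p k p k p k p p k p k p k p p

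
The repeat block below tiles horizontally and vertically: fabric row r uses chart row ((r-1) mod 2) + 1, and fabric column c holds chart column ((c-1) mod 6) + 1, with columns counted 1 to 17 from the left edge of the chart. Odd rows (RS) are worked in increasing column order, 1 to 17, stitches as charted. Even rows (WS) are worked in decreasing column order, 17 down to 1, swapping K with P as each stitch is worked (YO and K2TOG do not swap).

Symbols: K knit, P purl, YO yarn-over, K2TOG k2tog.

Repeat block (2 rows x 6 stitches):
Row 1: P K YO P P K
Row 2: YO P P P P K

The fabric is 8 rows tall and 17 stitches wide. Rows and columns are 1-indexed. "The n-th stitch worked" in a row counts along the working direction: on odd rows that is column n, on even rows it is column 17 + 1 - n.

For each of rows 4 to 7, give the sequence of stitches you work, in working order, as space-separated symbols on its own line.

Row 4: chart row 2, WS - tiled (columns 1-17): YO P P P P K YO P P P P K YO P P P P; work from column 17 back to 1 with K<->P swapped.
Row 5: chart row 1, RS - tile across columns 1-17 and work as-is.
Row 6: chart row 2, WS - tiled (columns 1-17): YO P P P P K YO P P P P K YO P P P P; work from column 17 back to 1 with K<->P swapped.
Row 7: chart row 1, RS - tile across columns 1-17 and work as-is.

Rows as worked:
K K K K YO P K K K K YO P K K K K YO
P K YO P P K P K YO P P K P K YO P P
K K K K YO P K K K K YO P K K K K YO
P K YO P P K P K YO P P K P K YO P P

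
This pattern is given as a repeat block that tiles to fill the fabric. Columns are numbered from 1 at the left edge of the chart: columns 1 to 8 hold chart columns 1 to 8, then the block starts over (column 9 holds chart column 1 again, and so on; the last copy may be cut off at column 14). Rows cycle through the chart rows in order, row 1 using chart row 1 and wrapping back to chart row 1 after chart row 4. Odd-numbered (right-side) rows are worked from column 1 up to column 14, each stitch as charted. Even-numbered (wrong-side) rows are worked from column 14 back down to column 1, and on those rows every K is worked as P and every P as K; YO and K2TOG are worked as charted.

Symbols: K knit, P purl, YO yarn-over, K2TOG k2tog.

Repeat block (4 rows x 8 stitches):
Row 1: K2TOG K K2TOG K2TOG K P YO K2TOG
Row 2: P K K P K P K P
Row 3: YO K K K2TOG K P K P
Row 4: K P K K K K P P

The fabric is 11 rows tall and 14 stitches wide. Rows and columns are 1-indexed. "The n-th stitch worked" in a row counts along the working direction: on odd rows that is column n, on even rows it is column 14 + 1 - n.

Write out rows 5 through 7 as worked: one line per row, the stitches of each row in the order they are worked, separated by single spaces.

Rows as worked:
K2TOG K K2TOG K2TOG K P YO K2TOG K2TOG K K2TOG K2TOG K P
K P K P P K K P K P K P P K
YO K K K2TOG K P K P YO K K K2TOG K P

Derivation:
Row 5: chart row 1, RS - tile across columns 1-14 and work as-is.
Row 6: chart row 2, WS - tiled (columns 1-14): P K K P K P K P P K K P K P; work from column 14 back to 1 with K<->P swapped.
Row 7: chart row 3, RS - tile across columns 1-14 and work as-is.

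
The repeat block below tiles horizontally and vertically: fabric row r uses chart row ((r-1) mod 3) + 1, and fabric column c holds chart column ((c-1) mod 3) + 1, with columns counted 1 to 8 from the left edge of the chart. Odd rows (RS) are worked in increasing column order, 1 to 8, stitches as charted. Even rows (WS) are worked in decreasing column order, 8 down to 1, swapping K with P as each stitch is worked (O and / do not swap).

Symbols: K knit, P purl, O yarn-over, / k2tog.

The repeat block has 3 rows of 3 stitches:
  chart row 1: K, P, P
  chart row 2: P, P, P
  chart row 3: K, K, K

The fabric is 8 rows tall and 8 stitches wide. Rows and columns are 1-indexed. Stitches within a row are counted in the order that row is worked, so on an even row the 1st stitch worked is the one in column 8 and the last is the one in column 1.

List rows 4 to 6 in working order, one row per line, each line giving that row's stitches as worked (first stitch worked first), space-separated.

Row 4: chart row 1, WS - tiled (columns 1-8): K P P K P P K P; work from column 8 back to 1 with K<->P swapped.
Row 5: chart row 2, RS - tile across columns 1-8 and work as-is.
Row 6: chart row 3, WS - tiled (columns 1-8): K K K K K K K K; work from column 8 back to 1 with K<->P swapped.

Result:
K P K K P K K P
P P P P P P P P
P P P P P P P P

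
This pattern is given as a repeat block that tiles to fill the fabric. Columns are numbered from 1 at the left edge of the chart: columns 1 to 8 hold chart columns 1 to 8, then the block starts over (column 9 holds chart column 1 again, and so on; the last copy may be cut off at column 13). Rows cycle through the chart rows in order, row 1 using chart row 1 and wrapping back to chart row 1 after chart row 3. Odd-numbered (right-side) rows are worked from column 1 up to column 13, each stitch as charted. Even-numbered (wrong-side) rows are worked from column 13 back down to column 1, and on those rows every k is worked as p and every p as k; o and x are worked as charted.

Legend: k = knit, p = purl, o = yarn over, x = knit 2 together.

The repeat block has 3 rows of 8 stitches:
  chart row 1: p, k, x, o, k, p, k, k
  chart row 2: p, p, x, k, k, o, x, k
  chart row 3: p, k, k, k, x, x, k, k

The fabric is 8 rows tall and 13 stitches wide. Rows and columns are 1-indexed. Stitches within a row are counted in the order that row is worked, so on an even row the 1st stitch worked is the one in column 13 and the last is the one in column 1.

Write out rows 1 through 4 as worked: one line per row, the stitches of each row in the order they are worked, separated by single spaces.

== ROWS AS WORKED ==
p k x o k p k k p k x o k
p p x k k p x o p p x k k
p k k k x x k k p k k k x
p o x p k p p k p o x p k

Derivation:
Row 1: chart row 1, RS - tile across columns 1-13 and work as-is.
Row 2: chart row 2, WS - tiled (columns 1-13): p p x k k o x k p p x k k; work from column 13 back to 1 with k<->p swapped.
Row 3: chart row 3, RS - tile across columns 1-13 and work as-is.
Row 4: chart row 1, WS - tiled (columns 1-13): p k x o k p k k p k x o k; work from column 13 back to 1 with k<->p swapped.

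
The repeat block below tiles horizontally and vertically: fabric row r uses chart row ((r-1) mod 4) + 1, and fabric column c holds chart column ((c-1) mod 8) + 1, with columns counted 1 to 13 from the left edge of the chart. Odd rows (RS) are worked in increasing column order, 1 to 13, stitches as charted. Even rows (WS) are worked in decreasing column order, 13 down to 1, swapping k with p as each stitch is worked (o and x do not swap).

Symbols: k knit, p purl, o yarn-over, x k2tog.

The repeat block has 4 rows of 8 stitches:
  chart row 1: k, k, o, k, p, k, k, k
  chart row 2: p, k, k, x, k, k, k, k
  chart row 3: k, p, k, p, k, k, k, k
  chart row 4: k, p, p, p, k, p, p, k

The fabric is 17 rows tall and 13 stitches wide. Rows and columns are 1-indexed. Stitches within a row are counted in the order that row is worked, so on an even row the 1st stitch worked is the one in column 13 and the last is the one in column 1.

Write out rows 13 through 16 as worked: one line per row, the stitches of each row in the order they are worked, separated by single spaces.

Rows as worked:
k k o k p k k k k k o k p
p x p p k p p p p x p p k
k p k p k k k k k p k p k
p k k k p p k k p k k k p

Derivation:
Row 13: chart row 1, RS - tile across columns 1-13 and work as-is.
Row 14: chart row 2, WS - tiled (columns 1-13): p k k x k k k k p k k x k; work from column 13 back to 1 with k<->p swapped.
Row 15: chart row 3, RS - tile across columns 1-13 and work as-is.
Row 16: chart row 4, WS - tiled (columns 1-13): k p p p k p p k k p p p k; work from column 13 back to 1 with k<->p swapped.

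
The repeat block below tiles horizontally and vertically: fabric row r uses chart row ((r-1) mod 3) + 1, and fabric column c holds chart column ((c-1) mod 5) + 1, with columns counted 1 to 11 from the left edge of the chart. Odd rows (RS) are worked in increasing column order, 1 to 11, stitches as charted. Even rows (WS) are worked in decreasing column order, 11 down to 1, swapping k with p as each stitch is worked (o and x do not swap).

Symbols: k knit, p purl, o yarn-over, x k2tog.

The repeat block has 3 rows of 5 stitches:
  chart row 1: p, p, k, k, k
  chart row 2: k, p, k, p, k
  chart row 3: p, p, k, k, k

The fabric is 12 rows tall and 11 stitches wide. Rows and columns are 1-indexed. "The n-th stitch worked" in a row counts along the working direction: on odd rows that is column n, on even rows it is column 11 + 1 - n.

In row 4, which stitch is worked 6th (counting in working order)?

Stitch:
k

Derivation:
Row 4: (4-1) mod 3 = 0, so use chart row 1. Even row -> WS.
Chart row 1 tiled across columns 1-11: p p k k k p p k k k p
WS row: flip the tiled sequence (start at column 11) and apply k<->p; o and x stay.
Row 4 as worked: k p p p k k p p p k k
Stitch 6 in working order -> k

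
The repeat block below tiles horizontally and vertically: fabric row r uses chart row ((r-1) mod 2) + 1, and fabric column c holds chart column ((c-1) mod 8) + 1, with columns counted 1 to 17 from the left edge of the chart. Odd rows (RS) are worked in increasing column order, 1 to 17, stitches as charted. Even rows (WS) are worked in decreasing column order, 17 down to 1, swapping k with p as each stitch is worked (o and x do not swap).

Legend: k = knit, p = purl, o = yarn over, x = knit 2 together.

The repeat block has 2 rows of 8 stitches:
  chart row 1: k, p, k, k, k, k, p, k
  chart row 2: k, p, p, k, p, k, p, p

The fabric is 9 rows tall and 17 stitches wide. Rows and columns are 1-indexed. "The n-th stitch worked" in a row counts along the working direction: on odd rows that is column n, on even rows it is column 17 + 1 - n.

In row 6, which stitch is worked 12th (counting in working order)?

Row 6: (6-1) mod 2 = 1, so use chart row 2. Even row -> WS.
Chart row 2 tiled across columns 1-17: k p p k p k p p k p p k p k p p k
Wrong side: read the tiled row from column 17 down to 1 and exchange k with p (leave o, x).
Row 6 as worked: p k k p k p k k p k k p k p k k p
Counting 12 along the worked row gives p.

== STITCH ==
p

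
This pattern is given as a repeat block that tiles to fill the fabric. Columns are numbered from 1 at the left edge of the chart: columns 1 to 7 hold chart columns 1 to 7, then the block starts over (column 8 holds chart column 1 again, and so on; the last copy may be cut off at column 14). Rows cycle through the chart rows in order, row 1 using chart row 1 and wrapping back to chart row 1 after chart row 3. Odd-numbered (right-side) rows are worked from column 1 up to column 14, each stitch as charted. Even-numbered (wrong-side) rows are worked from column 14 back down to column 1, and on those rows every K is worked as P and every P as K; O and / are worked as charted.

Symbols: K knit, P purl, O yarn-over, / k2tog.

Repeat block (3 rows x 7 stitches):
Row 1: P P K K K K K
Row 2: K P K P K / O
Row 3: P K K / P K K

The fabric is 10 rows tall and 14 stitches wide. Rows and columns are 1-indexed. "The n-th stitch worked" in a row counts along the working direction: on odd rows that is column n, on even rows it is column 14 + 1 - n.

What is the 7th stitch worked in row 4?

== STITCH ==
K

Derivation:
Row 4: (4-1) mod 3 = 0, so use chart row 1. Even row -> WS.
Chart row 1 tiled across columns 1-14: P P K K K K K P P K K K K K
WS row: flip the tiled sequence (start at column 14) and apply K<->P; O and / stay.
Row 4 as worked: P P P P P K K P P P P P K K
Counting 7 along the worked row gives K.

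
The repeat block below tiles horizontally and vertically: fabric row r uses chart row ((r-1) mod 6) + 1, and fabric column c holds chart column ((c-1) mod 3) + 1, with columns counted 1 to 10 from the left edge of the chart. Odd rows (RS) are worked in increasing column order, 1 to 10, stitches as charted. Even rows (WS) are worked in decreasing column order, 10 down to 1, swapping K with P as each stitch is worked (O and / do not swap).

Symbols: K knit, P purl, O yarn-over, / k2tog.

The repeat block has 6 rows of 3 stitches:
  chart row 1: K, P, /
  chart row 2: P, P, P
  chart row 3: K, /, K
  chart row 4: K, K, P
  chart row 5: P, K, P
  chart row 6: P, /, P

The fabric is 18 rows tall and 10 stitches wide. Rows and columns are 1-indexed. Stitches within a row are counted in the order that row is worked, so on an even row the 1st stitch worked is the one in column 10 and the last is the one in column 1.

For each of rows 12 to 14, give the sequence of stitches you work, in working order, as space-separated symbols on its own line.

Result:
K K / K K / K K / K
K P / K P / K P / K
K K K K K K K K K K

Derivation:
Row 12: chart row 6, WS - tiled (columns 1-10): P / P P / P P / P P; work from column 10 back to 1 with K<->P swapped.
Row 13: chart row 1, RS - tile across columns 1-10 and work as-is.
Row 14: chart row 2, WS - tiled (columns 1-10): P P P P P P P P P P; work from column 10 back to 1 with K<->P swapped.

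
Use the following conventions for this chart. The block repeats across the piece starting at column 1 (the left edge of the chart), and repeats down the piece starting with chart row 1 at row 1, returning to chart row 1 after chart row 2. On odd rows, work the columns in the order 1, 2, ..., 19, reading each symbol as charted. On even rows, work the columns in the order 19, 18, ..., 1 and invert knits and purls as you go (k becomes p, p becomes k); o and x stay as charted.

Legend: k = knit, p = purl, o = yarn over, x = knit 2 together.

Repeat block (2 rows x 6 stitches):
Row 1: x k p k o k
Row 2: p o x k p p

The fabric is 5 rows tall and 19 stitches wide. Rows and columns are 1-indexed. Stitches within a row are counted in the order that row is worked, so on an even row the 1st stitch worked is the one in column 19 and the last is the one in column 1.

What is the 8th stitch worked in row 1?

Result:
k

Derivation:
For row 1: chart row = ((1-1) mod 2) + 1 = 1; this is a RS (odd) row.
Chart row 1 tiled across columns 1-19: x k p k o k x k p k o k x k p k o k x
RS: work column 1 to column 19, symbols as charted — the tiled row is the row as worked.
Counting 8 along the worked row gives k.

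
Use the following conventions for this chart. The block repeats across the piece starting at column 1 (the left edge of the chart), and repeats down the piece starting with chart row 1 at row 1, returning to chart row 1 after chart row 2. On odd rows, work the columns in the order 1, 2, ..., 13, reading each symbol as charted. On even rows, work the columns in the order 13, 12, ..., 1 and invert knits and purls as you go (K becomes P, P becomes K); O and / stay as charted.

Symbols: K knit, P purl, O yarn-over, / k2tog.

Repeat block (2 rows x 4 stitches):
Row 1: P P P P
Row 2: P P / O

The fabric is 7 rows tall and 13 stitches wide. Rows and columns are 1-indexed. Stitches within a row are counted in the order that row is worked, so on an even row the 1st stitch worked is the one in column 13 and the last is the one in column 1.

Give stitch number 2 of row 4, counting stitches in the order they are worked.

Stitch:
O

Derivation:
Row 4: (4-1) mod 2 = 1, so use chart row 2. Even row -> WS.
Chart row 2 tiled across columns 1-13: P P / O P P / O P P / O P
WS: work from column 13 back to column 1 (reverse the tiled row), swapping K<->P (O and / unchanged).
Row 4 as worked: K O / K K O / K K O / K K
Stitch 2 in working order -> O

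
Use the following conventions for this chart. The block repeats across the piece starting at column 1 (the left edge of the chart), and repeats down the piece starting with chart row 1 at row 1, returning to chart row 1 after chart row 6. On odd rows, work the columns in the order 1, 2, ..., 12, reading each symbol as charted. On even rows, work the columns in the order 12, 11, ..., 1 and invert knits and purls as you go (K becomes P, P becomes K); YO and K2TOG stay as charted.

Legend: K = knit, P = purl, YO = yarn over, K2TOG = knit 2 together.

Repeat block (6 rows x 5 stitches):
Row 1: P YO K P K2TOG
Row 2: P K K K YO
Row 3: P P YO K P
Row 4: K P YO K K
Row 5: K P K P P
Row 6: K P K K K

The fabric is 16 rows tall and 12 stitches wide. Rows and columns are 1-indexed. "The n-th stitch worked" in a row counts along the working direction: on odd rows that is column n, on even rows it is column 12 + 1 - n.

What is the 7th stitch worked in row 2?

Result:
K

Derivation:
For row 2: chart row = ((2-1) mod 6) + 1 = 2; this is a WS (even) row.
Chart row 2 tiled across columns 1-12: P K K K YO P K K K YO P K
WS row: flip the tiled sequence (start at column 12) and apply K<->P; YO and K2TOG stay.
Row 2 as worked: P K YO P P P K YO P P P K
The 7th stitch worked is K.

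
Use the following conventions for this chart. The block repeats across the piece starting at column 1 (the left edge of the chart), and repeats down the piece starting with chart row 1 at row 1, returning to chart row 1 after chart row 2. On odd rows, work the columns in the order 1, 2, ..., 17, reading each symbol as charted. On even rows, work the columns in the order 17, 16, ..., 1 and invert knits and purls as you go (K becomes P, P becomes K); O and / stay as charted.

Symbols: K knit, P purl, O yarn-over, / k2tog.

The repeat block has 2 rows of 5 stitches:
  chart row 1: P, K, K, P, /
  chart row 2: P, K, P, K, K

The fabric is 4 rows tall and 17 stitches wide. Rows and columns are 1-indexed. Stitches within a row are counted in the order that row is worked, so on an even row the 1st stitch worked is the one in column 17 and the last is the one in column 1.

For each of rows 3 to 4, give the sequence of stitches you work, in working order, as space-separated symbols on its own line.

Row 3: chart row 1, RS - tile across columns 1-17 and work as-is.
Row 4: chart row 2, WS - tiled (columns 1-17): P K P K K P K P K K P K P K K P K; work from column 17 back to 1 with K<->P swapped.

Result:
P K K P / P K K P / P K K P / P K
P K P P K P K P P K P K P P K P K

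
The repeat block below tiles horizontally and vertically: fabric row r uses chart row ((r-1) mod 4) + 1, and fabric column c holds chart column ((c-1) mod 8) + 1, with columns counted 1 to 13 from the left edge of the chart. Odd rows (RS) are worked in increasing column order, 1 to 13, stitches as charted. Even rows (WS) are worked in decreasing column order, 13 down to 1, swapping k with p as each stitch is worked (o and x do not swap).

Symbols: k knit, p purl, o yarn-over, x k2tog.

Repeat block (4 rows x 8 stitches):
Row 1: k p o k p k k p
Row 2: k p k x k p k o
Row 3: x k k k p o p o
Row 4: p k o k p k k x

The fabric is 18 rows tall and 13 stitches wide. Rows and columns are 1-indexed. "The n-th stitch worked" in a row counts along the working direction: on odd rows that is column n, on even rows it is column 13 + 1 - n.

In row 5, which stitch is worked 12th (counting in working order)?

Result:
k

Derivation:
For row 5: chart row = ((5-1) mod 4) + 1 = 1; this is a RS (odd) row.
Chart row 1 tiled across columns 1-13: k p o k p k k p k p o k p
RS row: no reversal, no swap; stitch n worked = column n.
Stitch 12 in working order -> k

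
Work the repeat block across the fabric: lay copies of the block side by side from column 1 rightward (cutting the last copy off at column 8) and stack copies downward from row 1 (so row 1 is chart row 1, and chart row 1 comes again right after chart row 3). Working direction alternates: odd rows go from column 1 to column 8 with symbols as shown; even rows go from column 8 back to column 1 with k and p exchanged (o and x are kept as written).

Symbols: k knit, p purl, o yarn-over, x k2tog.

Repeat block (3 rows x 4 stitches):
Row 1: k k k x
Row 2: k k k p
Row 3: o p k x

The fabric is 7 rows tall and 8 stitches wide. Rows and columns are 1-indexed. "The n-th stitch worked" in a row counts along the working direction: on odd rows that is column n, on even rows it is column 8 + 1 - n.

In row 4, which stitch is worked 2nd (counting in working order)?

Stitch:
p

Derivation:
For row 4: chart row = ((4-1) mod 3) + 1 = 1; this is a WS (even) row.
Chart row 1 tiled across columns 1-8: k k k x k k k x
Wrong side: read the tiled row from column 8 down to 1 and exchange k with p (leave o, x).
Row 4 as worked: x p p p x p p p
The 2nd stitch worked is p.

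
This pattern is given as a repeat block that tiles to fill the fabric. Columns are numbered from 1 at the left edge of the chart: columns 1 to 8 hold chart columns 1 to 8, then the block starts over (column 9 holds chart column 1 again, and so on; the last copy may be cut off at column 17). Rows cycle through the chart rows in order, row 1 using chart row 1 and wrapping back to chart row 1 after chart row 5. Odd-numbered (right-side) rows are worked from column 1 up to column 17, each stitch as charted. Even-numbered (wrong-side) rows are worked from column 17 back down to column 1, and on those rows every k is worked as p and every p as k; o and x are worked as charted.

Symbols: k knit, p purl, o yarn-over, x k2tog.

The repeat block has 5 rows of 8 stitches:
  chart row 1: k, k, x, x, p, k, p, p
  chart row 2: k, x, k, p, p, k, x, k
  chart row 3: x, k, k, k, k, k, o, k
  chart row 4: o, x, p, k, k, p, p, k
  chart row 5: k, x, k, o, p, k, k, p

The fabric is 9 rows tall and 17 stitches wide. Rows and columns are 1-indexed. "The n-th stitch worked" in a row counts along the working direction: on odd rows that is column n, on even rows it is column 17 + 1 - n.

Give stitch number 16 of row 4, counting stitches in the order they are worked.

Row 4: (4-1) mod 5 = 3, so use chart row 4. Even row -> WS.
Chart row 4 tiled across columns 1-17: o x p k k p p k o x p k k p p k o
WS row: flip the tiled sequence (start at column 17) and apply k<->p; o and x stay.
Row 4 as worked: o p k k p p k x o p k k p p k x o
Counting 16 along the worked row gives x.

Stitch:
x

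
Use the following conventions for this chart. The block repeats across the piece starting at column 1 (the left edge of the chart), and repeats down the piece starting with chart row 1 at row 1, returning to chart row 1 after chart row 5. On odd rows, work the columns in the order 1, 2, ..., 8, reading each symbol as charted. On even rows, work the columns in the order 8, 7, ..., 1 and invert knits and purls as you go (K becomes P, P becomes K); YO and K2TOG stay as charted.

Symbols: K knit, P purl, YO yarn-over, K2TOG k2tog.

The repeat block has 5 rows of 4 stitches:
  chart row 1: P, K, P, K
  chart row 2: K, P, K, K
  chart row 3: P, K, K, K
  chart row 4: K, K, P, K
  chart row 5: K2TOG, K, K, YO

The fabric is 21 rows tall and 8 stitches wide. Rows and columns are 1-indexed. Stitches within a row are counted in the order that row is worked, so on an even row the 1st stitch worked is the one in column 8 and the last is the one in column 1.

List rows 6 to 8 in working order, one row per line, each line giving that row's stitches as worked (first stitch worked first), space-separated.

Row 6: chart row 1, WS - tiled (columns 1-8): P K P K P K P K; work from column 8 back to 1 with K<->P swapped.
Row 7: chart row 2, RS - tile across columns 1-8 and work as-is.
Row 8: chart row 3, WS - tiled (columns 1-8): P K K K P K K K; work from column 8 back to 1 with K<->P swapped.

== ROWS AS WORKED ==
P K P K P K P K
K P K K K P K K
P P P K P P P K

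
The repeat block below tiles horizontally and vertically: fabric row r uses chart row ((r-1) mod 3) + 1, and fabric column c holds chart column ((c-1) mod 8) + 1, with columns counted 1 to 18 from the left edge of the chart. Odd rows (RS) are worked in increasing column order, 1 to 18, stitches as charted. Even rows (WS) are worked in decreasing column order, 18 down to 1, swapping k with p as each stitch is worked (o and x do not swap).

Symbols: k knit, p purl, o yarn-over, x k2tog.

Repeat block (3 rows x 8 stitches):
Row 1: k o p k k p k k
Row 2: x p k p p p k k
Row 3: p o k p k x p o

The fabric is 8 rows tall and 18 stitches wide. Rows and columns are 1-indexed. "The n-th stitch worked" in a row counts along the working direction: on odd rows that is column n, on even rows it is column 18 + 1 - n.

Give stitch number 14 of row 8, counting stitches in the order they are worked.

Stitch:
k

Derivation:
Row 8 uses chart row ((8-1) mod 3)+1 = 2. Row 8 is even, so WS.
Chart row 2 tiled across columns 1-18: x p k p p p k k x p k p p p k k x p
WS: work from column 18 back to column 1 (reverse the tiled row), swapping k<->p (o and x unchanged).
Row 8 as worked: k x p p k k k p k x p p k k k p k x
Stitch 14 in working order -> k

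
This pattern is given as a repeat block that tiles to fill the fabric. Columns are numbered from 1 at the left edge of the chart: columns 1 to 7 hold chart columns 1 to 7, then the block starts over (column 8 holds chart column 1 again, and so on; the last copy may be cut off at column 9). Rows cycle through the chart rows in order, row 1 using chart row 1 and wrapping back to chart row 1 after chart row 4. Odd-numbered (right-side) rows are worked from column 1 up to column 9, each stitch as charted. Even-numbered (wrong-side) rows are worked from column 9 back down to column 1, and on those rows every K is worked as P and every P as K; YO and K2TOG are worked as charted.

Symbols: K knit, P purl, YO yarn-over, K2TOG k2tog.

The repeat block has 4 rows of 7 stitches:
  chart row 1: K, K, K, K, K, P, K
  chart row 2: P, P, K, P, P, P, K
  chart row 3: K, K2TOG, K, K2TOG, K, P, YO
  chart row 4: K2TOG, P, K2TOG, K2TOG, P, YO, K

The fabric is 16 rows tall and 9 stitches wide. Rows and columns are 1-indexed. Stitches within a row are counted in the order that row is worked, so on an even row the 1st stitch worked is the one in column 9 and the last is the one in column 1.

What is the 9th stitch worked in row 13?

Result:
K

Derivation:
Row 13 uses chart row ((13-1) mod 4)+1 = 1. Row 13 is odd, so RS.
Chart row 1 tiled across columns 1-9: K K K K K P K K K
RS row: no reversal, no swap; stitch n worked = column n.
The 9th stitch worked is K.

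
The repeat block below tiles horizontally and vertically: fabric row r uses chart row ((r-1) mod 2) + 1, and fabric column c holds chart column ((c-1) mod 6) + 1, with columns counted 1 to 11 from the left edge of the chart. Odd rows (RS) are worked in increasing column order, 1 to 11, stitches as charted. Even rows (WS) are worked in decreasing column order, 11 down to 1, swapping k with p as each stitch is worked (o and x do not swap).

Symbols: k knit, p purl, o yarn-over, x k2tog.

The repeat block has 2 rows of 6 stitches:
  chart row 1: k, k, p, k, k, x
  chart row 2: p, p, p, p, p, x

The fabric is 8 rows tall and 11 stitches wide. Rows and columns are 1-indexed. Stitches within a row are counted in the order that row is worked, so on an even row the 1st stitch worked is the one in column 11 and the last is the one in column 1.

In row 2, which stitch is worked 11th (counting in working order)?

Stitch:
k

Derivation:
For row 2: chart row = ((2-1) mod 2) + 1 = 2; this is a WS (even) row.
Chart row 2 tiled across columns 1-11: p p p p p x p p p p p
WS row: flip the tiled sequence (start at column 11) and apply k<->p; o and x stay.
Row 2 as worked: k k k k k x k k k k k
Counting 11 along the worked row gives k.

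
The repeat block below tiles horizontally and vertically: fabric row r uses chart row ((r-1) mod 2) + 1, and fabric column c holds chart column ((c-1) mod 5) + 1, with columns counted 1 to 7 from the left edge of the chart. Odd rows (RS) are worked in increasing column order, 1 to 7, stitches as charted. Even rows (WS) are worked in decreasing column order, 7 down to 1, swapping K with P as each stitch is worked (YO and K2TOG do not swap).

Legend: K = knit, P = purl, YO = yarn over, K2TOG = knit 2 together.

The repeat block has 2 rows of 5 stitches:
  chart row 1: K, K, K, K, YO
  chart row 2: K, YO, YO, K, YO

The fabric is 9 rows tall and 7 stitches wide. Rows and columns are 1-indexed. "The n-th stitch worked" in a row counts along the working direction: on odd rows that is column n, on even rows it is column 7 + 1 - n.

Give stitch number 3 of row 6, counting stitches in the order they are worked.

For row 6: chart row = ((6-1) mod 2) + 1 = 2; this is a WS (even) row.
Chart row 2 tiled across columns 1-7: K YO YO K YO K YO
Wrong side: read the tiled row from column 7 down to 1 and exchange K with P (leave YO, K2TOG).
Row 6 as worked: YO P YO P YO YO P
The 3rd stitch worked is YO.

Result:
YO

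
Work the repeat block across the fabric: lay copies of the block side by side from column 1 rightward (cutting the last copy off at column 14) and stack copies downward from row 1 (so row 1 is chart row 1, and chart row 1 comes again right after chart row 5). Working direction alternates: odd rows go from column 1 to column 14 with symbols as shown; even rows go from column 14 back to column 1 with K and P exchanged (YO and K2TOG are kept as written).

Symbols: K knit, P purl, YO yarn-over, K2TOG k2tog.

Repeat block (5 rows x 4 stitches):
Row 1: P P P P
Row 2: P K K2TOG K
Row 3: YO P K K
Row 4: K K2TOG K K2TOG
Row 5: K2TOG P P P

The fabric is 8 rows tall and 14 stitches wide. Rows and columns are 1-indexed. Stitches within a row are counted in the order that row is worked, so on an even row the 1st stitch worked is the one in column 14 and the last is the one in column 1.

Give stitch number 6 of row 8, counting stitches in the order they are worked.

== STITCH ==
YO

Derivation:
Row 8 uses chart row ((8-1) mod 5)+1 = 3. Row 8 is even, so WS.
Chart row 3 tiled across columns 1-14: YO P K K YO P K K YO P K K YO P
Wrong side: read the tiled row from column 14 down to 1 and exchange K with P (leave YO, K2TOG).
Row 8 as worked: K YO P P K YO P P K YO P P K YO
The 6th stitch worked is YO.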